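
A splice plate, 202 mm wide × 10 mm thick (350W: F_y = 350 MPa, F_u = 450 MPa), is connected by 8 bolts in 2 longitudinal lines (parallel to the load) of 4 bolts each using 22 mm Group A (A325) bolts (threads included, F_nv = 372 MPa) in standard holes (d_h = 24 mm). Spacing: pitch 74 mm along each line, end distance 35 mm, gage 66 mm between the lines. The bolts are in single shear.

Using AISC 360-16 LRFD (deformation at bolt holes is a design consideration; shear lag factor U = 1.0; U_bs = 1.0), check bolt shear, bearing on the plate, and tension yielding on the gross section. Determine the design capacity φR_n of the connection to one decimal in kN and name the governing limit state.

636.3 kN (gross-section yield governs)

Bolt shear: A_b = π(22)²/4 = 380.13 mm². φR_n = 0.75 × 372 × 380.13 × 8 × 1 = 848.5 kN.
Bearing (10 mm plate, F_u = 450 MPa): end bolts L_c = 35 − 24/2 = 23, R_n = min(1.2×23×10×450, 2.4×22×10×450) = 124.2 kN/bolt; interior L_c = 74 − 24 = 50, R_n = 237.6 kN/bolt. φR_n = 0.75 × (2×124.2 + 6×237.6) = 1255.5 kN.
Tension yield (gross): A_g = 202×10 = 2020 mm². φR_n = 0.90 × 350 × 2020 = 636.3 kN.
Governing: min(848.5, 1255.5, 636.3) = 636.3 kN → gross-section yield.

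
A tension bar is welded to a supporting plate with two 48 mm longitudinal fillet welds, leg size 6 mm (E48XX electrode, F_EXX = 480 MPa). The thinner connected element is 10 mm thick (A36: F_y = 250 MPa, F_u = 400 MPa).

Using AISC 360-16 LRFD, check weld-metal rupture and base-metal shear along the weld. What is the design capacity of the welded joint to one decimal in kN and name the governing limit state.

Weld metal: throat = 0.707×6 = 4.242 mm, L = 2×48 = 96 mm. φR_n = 0.75 × 0.6 × 480 × 4.242 × 96 = 88.0 kN.
Base metal shear (10 mm plate): yield φR_n = 1.0×0.6×250×10×96 = 144.0 kN; rupture φR_n = 0.75×0.6×400×10×96 = 172.8 kN; take 144.0 kN (yield).
Governing: min(88.0, 144.0) = 88.0 kN → weld metal.

88.0 kN (weld metal governs)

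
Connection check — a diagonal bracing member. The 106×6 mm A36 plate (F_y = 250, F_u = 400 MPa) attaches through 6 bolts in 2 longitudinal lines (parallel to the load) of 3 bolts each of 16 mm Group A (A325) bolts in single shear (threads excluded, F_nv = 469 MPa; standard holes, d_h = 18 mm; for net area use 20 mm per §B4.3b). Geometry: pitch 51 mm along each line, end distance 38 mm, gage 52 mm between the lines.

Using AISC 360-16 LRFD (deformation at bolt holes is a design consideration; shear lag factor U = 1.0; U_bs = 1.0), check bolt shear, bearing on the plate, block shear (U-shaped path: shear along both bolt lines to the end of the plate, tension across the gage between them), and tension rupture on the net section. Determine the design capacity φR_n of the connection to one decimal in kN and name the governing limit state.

Bolt shear: A_b = π(16)²/4 = 201.06 mm². φR_n = 0.75 × 469 × 201.06 × 6 × 1 = 424.3 kN.
Bearing (6 mm plate, F_u = 400 MPa): end bolts L_c = 38 − 18/2 = 29, R_n = min(1.2×29×6×400, 2.4×16×6×400) = 83.52 kN/bolt; interior L_c = 51 − 18 = 33, R_n = 92.16 kN/bolt. φR_n = 0.75 × (2×83.52 + 4×92.16) = 401.8 kN.
Block shear: shear path 2×[38+2×51] = 2×140 mm, A_gv = 1680, A_nv = 2×(140 − 2.5×20)×6 = 1080 mm²; tension across gage: (52 − 1×20)×6 = 192 mm². R_n = min(0.6×400×1080, 0.6×250×1680) + 1.0×400×192 = min(259.2, 252) + 76.8 = 328.8 kN. φR_n = 0.75 × 328.8 = 246.6 kN.
Tension rupture (net): A_n = (106 − 2×20)×6 = 396 mm² (U = 1.0, A_e = A_n). φR_n = 0.75 × 400 × 396 = 118.8 kN.
Governing: min(424.3, 401.8, 246.6, 118.8) = 118.8 kN → net-section rupture.

118.8 kN (net-section rupture governs)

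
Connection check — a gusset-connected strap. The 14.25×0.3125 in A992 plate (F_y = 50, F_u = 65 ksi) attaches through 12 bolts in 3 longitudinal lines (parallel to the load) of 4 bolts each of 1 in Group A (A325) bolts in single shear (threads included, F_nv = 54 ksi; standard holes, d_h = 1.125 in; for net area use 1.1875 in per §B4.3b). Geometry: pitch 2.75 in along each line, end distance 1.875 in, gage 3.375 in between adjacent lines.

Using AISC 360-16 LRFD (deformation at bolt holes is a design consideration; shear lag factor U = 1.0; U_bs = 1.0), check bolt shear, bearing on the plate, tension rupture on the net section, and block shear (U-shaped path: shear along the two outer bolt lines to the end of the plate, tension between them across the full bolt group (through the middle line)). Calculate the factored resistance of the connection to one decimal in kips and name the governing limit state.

162.8 kips (net-section rupture governs)

Bolt shear: A_b = π(1)²/4 = 0.7854 in². φR_n = 0.75 × 54 × 0.7854 × 12 × 1 = 381.7 kips.
Bearing (0.3125 in plate, F_u = 65 ksi): end bolts L_c = 1.875 − 1.125/2 = 1.3125, R_n = min(1.2×1.3125×0.3125×65, 2.4×1×0.3125×65) = 31.992 kips/bolt; interior L_c = 2.75 − 1.125 = 1.625, R_n = 39.609 kips/bolt. φR_n = 0.75 × (3×31.992 + 9×39.609) = 339.3 kips.
Tension rupture (net): A_n = (14.25 − 3×1.1875)×0.3125 = 3.3398 in² (U = 1.0, A_e = A_n). φR_n = 0.75 × 65 × 3.3398 = 162.8 kips.
Block shear: shear path 2×[1.875+3×2.75] = 2×10.125 in, A_gv = 6.3281, A_nv = 2×(10.125 − 3.5×1.1875)×0.3125 = 3.7305 in²; tension across gage: (6.75 − 2×1.1875)×0.3125 = 1.3672 in². R_n = min(0.6×65×3.7305, 0.6×50×6.3281) + 1.0×65×1.3672 = min(145.49, 189.84) + 88.868 = 234.36 kips. φR_n = 0.75 × 234.36 = 175.8 kips.
Governing: min(381.7, 339.3, 162.8, 175.8) = 162.8 kips → net-section rupture.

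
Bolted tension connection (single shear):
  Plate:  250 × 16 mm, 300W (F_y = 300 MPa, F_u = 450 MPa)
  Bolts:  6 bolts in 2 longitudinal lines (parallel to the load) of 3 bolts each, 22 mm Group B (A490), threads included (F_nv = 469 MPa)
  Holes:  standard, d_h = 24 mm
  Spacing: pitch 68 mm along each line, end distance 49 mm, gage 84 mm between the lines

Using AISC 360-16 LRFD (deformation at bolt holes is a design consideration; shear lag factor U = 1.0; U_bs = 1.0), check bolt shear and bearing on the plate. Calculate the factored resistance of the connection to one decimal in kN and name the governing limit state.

Bolt shear: A_b = π(22)²/4 = 380.13 mm². φR_n = 0.75 × 469 × 380.13 × 6 × 1 = 802.3 kN.
Bearing (16 mm plate, F_u = 450 MPa): end bolts L_c = 49 − 24/2 = 37, R_n = min(1.2×37×16×450, 2.4×22×16×450) = 319.68 kN/bolt; interior L_c = 68 − 24 = 44, R_n = 380.16 kN/bolt. φR_n = 0.75 × (2×319.68 + 4×380.16) = 1620.0 kN.
Governing: min(802.3, 1620.0) = 802.3 kN → bolt shear.

802.3 kN (bolt shear governs)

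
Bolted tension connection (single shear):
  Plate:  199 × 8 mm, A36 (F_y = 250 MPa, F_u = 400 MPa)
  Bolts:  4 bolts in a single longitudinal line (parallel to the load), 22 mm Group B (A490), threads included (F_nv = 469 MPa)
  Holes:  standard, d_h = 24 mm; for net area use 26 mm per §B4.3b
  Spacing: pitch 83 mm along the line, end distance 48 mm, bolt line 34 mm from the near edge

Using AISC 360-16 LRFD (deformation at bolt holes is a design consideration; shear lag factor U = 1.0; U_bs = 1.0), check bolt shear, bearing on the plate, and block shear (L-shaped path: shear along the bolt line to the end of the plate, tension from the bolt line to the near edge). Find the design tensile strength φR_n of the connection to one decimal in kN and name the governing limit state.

Bolt shear: A_b = π(22)²/4 = 380.13 mm². φR_n = 0.75 × 469 × 380.13 × 4 × 1 = 534.8 kN.
Bearing (8 mm plate, F_u = 400 MPa): end bolts L_c = 48 − 24/2 = 36, R_n = min(1.2×36×8×400, 2.4×22×8×400) = 138.24 kN/bolt; interior L_c = 83 − 24 = 59, R_n = 168.96 kN/bolt. φR_n = 0.75 × (1×138.24 + 3×168.96) = 483.8 kN.
Block shear: shear path 1×[48+3×83] = 1×297 mm, A_gv = 2376, A_nv = 1×(297 − 3.5×26)×8 = 1648 mm²; tension to near edge: (34 − 0.5×26)×8 = 168 mm². R_n = min(0.6×400×1648, 0.6×250×2376) + 1.0×400×168 = min(395.52, 356.4) + 67.2 = 423.6 kN. φR_n = 0.75 × 423.6 = 317.7 kN.
Governing: min(534.8, 483.8, 317.7) = 317.7 kN → block shear.

317.7 kN (block shear governs)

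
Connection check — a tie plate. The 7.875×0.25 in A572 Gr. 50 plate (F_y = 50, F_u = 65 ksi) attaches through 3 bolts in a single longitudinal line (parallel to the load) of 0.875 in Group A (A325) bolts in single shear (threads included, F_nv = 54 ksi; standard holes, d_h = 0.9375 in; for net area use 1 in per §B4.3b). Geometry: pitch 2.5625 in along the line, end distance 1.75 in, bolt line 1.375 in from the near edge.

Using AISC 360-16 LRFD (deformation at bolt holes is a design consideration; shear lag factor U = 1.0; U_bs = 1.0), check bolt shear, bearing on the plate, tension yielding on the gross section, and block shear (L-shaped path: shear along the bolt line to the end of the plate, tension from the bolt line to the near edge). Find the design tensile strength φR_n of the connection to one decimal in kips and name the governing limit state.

42.7 kips (block shear governs)

Bolt shear: A_b = π(0.875)²/4 = 0.60132 in². φR_n = 0.75 × 54 × 0.60132 × 3 × 1 = 73.1 kips.
Bearing (0.25 in plate, F_u = 65 ksi): end bolts L_c = 1.75 − 0.9375/2 = 1.28125, R_n = min(1.2×1.28125×0.25×65, 2.4×0.875×0.25×65) = 24.984 kips/bolt; interior L_c = 2.5625 − 0.9375 = 1.625, R_n = 31.688 kips/bolt. φR_n = 0.75 × (1×24.984 + 2×31.688) = 66.3 kips.
Tension yield (gross): A_g = 7.875×0.25 = 1.9688 in². φR_n = 0.90 × 50 × 1.9688 = 88.6 kips.
Block shear: shear path 1×[1.75+2×2.5625] = 1×6.875 in, A_gv = 1.7188, A_nv = 1×(6.875 − 2.5×1)×0.25 = 1.0938 in²; tension to near edge: (1.375 − 0.5×1)×0.25 = 0.21875 in². R_n = min(0.6×65×1.0938, 0.6×50×1.7188) + 1.0×65×0.21875 = min(42.658, 51.564) + 14.219 = 56.877 kips. φR_n = 0.75 × 56.877 = 42.7 kips.
Governing: min(73.1, 66.3, 88.6, 42.7) = 42.7 kips → block shear.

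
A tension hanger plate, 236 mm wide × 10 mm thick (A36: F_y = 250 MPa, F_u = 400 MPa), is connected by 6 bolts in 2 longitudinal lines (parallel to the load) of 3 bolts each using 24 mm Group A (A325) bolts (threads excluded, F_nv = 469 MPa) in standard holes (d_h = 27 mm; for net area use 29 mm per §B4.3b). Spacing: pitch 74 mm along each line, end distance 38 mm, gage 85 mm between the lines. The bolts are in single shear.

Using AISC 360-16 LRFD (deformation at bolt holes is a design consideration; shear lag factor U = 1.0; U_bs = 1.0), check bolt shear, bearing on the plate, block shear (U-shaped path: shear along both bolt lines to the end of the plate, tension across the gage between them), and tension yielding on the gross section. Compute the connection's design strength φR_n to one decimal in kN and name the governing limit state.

531.0 kN (gross-section yield governs)

Bolt shear: A_b = π(24)²/4 = 452.39 mm². φR_n = 0.75 × 469 × 452.39 × 6 × 1 = 954.8 kN.
Bearing (10 mm plate, F_u = 400 MPa): end bolts L_c = 38 − 27/2 = 24.5, R_n = min(1.2×24.5×10×400, 2.4×24×10×400) = 117.6 kN/bolt; interior L_c = 74 − 27 = 47, R_n = 225.6 kN/bolt. φR_n = 0.75 × (2×117.6 + 4×225.6) = 853.2 kN.
Block shear: shear path 2×[38+2×74] = 2×186 mm, A_gv = 3720, A_nv = 2×(186 − 2.5×29)×10 = 2270 mm²; tension across gage: (85 − 1×29)×10 = 560 mm². R_n = min(0.6×400×2270, 0.6×250×3720) + 1.0×400×560 = min(544.8, 558) + 224 = 768.8 kN. φR_n = 0.75 × 768.8 = 576.6 kN.
Tension yield (gross): A_g = 236×10 = 2360 mm². φR_n = 0.90 × 250 × 2360 = 531.0 kN.
Governing: min(954.8, 853.2, 576.6, 531.0) = 531.0 kN → gross-section yield.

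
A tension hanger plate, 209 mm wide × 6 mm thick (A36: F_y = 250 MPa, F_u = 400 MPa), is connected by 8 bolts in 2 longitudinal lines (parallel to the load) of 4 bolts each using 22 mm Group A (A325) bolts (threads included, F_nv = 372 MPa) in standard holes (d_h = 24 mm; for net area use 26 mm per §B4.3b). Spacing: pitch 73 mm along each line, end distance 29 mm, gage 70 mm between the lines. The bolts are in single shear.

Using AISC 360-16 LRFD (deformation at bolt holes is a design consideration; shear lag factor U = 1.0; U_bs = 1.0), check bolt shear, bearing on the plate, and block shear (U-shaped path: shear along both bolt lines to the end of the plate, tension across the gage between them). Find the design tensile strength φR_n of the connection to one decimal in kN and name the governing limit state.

Bolt shear: A_b = π(22)²/4 = 380.13 mm². φR_n = 0.75 × 372 × 380.13 × 8 × 1 = 848.5 kN.
Bearing (6 mm plate, F_u = 400 MPa): end bolts L_c = 29 − 24/2 = 17, R_n = min(1.2×17×6×400, 2.4×22×6×400) = 48.96 kN/bolt; interior L_c = 73 − 24 = 49, R_n = 126.72 kN/bolt. φR_n = 0.75 × (2×48.96 + 6×126.72) = 643.7 kN.
Block shear: shear path 2×[29+3×73] = 2×248 mm, A_gv = 2976, A_nv = 2×(248 − 3.5×26)×6 = 1884 mm²; tension across gage: (70 − 1×26)×6 = 264 mm². R_n = min(0.6×400×1884, 0.6×250×2976) + 1.0×400×264 = min(452.16, 446.4) + 105.6 = 552 kN. φR_n = 0.75 × 552 = 414.0 kN.
Governing: min(848.5, 643.7, 414.0) = 414.0 kN → block shear.

414.0 kN (block shear governs)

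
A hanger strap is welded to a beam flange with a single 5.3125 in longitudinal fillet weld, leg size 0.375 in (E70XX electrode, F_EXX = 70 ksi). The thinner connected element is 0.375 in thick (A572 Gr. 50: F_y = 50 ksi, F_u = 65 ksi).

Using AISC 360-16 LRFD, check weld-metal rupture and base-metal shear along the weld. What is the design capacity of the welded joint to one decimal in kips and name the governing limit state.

44.4 kips (weld metal governs)

Weld metal: throat = 0.707×0.375 = 0.26513 in, L = 5.3125 in. φR_n = 0.75 × 0.6 × 70 × 0.26513 × 5.3125 = 44.4 kips.
Base metal shear (0.375 in plate): yield φR_n = 1.0×0.6×50×0.375×5.3125 = 59.8 kips; rupture φR_n = 0.75×0.6×65×0.375×5.3125 = 58.3 kips; take 58.3 kips (rupture).
Governing: min(44.4, 58.3) = 44.4 kips → weld metal.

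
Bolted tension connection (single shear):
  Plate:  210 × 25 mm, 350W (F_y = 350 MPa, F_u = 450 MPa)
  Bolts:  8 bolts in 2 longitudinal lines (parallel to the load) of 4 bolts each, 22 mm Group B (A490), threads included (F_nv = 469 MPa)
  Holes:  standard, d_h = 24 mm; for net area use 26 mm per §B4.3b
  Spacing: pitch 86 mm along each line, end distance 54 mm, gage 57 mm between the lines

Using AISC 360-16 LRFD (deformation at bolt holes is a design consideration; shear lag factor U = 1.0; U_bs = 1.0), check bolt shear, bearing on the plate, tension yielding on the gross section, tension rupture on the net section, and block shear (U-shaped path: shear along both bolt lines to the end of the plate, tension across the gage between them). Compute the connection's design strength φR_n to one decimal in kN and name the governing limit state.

Bolt shear: A_b = π(22)²/4 = 380.13 mm². φR_n = 0.75 × 469 × 380.13 × 8 × 1 = 1069.7 kN.
Bearing (25 mm plate, F_u = 450 MPa): end bolts L_c = 54 − 24/2 = 42, R_n = min(1.2×42×25×450, 2.4×22×25×450) = 567 kN/bolt; interior L_c = 86 − 24 = 62, R_n = 594 kN/bolt. φR_n = 0.75 × (2×567 + 6×594) = 3523.5 kN.
Tension yield (gross): A_g = 210×25 = 5250 mm². φR_n = 0.90 × 350 × 5250 = 1653.8 kN.
Tension rupture (net): A_n = (210 − 2×26)×25 = 3950 mm² (U = 1.0, A_e = A_n). φR_n = 0.75 × 450 × 3950 = 1333.1 kN.
Block shear: shear path 2×[54+3×86] = 2×312 mm, A_gv = 15600, A_nv = 2×(312 − 3.5×26)×25 = 11050 mm²; tension across gage: (57 − 1×26)×25 = 775 mm². R_n = min(0.6×450×11050, 0.6×350×15600) + 1.0×450×775 = min(2983.5, 3276) + 348.75 = 3332.3 kN. φR_n = 0.75 × 3332.3 = 2499.2 kN.
Governing: min(1069.7, 3523.5, 1653.8, 1333.1, 2499.2) = 1069.7 kN → bolt shear.

1069.7 kN (bolt shear governs)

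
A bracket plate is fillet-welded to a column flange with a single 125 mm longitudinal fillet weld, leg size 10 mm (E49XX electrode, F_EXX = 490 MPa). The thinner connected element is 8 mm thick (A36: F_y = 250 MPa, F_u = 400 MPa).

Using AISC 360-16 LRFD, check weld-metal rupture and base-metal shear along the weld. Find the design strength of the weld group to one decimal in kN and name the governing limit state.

150.0 kN (base-metal shear governs)

Weld metal: throat = 0.707×10 = 7.07 mm, L = 125 mm. φR_n = 0.75 × 0.6 × 490 × 7.07 × 125 = 194.9 kN.
Base metal shear (8 mm plate): yield φR_n = 1.0×0.6×250×8×125 = 150.0 kN; rupture φR_n = 0.75×0.6×400×8×125 = 180.0 kN; take 150.0 kN (yield).
Governing: min(194.9, 150.0) = 150.0 kN → base-metal shear.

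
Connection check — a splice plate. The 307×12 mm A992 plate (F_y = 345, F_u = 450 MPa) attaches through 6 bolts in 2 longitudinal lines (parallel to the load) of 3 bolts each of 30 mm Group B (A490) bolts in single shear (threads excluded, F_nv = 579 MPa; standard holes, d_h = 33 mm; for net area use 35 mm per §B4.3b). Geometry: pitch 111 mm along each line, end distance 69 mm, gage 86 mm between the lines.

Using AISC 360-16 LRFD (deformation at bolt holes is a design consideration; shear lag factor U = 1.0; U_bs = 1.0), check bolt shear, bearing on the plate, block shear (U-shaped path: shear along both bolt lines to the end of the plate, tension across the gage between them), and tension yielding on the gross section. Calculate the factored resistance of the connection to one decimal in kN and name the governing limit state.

1143.9 kN (gross-section yield governs)

Bolt shear: A_b = π(30)²/4 = 706.86 mm². φR_n = 0.75 × 579 × 706.86 × 6 × 1 = 1841.7 kN.
Bearing (12 mm plate, F_u = 450 MPa): end bolts L_c = 69 − 33/2 = 52.5, R_n = min(1.2×52.5×12×450, 2.4×30×12×450) = 340.2 kN/bolt; interior L_c = 111 − 33 = 78, R_n = 388.8 kN/bolt. φR_n = 0.75 × (2×340.2 + 4×388.8) = 1676.7 kN.
Block shear: shear path 2×[69+2×111] = 2×291 mm, A_gv = 6984, A_nv = 2×(291 − 2.5×35)×12 = 4884 mm²; tension across gage: (86 − 1×35)×12 = 612 mm². R_n = min(0.6×450×4884, 0.6×345×6984) + 1.0×450×612 = min(1318.7, 1445.7) + 275.4 = 1594.1 kN. φR_n = 0.75 × 1594.1 = 1195.6 kN.
Tension yield (gross): A_g = 307×12 = 3684 mm². φR_n = 0.90 × 345 × 3684 = 1143.9 kN.
Governing: min(1841.7, 1676.7, 1195.6, 1143.9) = 1143.9 kN → gross-section yield.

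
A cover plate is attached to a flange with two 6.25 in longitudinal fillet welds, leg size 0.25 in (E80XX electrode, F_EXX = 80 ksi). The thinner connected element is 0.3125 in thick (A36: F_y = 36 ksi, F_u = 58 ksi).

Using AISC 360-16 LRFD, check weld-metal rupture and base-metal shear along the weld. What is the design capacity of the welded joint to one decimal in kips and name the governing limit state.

Weld metal: throat = 0.707×0.25 = 0.17675 in, L = 2×6.25 = 12.5 in. φR_n = 0.75 × 0.6 × 80 × 0.17675 × 12.5 = 79.5 kips.
Base metal shear (0.3125 in plate): yield φR_n = 1.0×0.6×36×0.3125×12.5 = 84.4 kips; rupture φR_n = 0.75×0.6×58×0.3125×12.5 = 102.0 kips; take 84.4 kips (yield).
Governing: min(79.5, 84.4) = 79.5 kips → weld metal.

79.5 kips (weld metal governs)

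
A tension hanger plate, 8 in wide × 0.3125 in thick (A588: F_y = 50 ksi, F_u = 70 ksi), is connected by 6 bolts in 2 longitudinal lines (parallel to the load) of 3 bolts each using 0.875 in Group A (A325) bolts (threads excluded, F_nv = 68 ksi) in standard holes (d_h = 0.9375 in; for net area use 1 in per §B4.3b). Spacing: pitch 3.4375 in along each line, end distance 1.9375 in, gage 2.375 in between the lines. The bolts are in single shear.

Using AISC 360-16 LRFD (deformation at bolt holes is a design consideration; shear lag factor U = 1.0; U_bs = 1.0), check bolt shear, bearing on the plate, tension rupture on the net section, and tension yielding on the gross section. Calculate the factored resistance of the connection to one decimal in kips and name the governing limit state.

Bolt shear: A_b = π(0.875)²/4 = 0.60132 in². φR_n = 0.75 × 68 × 0.60132 × 6 × 1 = 184.0 kips.
Bearing (0.3125 in plate, F_u = 70 ksi): end bolts L_c = 1.9375 − 0.9375/2 = 1.46875, R_n = min(1.2×1.46875×0.3125×70, 2.4×0.875×0.3125×70) = 38.555 kips/bolt; interior L_c = 3.4375 − 0.9375 = 2.5, R_n = 45.938 kips/bolt. φR_n = 0.75 × (2×38.555 + 4×45.938) = 195.6 kips.
Tension rupture (net): A_n = (8 − 2×1)×0.3125 = 1.875 in² (U = 1.0, A_e = A_n). φR_n = 0.75 × 70 × 1.875 = 98.4 kips.
Tension yield (gross): A_g = 8×0.3125 = 2.5 in². φR_n = 0.90 × 50 × 2.5 = 112.5 kips.
Governing: min(184.0, 195.6, 98.4, 112.5) = 98.4 kips → net-section rupture.

98.4 kips (net-section rupture governs)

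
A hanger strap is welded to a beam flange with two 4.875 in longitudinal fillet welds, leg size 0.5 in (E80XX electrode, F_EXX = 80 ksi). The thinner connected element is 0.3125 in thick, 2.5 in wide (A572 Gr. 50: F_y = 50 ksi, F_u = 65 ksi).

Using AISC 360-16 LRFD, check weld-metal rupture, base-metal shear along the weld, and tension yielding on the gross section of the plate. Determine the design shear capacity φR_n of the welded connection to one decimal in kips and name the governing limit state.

35.2 kips (gross-section yield governs)

Weld metal: throat = 0.707×0.5 = 0.3535 in, L = 2×4.875 = 9.75 in. φR_n = 0.75 × 0.6 × 80 × 0.3535 × 9.75 = 124.1 kips.
Base metal shear (0.3125 in plate): yield φR_n = 1.0×0.6×50×0.3125×9.75 = 91.4 kips; rupture φR_n = 0.75×0.6×65×0.3125×9.75 = 89.1 kips; take 89.1 kips (rupture).
Tension yield (gross): A_g = 2.5×0.3125 = 0.78125 in². φR_n = 0.90 × 50 × 0.78125 = 35.2 kips.
Governing: min(124.1, 89.1, 35.2) = 35.2 kips → gross-section yield.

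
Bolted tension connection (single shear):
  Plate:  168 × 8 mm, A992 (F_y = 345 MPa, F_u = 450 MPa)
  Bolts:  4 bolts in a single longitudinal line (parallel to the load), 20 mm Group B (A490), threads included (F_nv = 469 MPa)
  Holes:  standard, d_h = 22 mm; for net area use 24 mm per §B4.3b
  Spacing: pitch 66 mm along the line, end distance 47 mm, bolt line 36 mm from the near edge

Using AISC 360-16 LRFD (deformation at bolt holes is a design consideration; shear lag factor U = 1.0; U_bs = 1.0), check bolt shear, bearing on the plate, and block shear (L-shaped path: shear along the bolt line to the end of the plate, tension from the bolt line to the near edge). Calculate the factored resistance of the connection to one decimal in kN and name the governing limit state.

325.6 kN (block shear governs)

Bolt shear: A_b = π(20)²/4 = 314.16 mm². φR_n = 0.75 × 469 × 314.16 × 4 × 1 = 442.0 kN.
Bearing (8 mm plate, F_u = 450 MPa): end bolts L_c = 47 − 22/2 = 36, R_n = min(1.2×36×8×450, 2.4×20×8×450) = 155.52 kN/bolt; interior L_c = 66 − 22 = 44, R_n = 172.8 kN/bolt. φR_n = 0.75 × (1×155.52 + 3×172.8) = 505.4 kN.
Block shear: shear path 1×[47+3×66] = 1×245 mm, A_gv = 1960, A_nv = 1×(245 − 3.5×24)×8 = 1288 mm²; tension to near edge: (36 − 0.5×24)×8 = 192 mm². R_n = min(0.6×450×1288, 0.6×345×1960) + 1.0×450×192 = min(347.76, 405.72) + 86.4 = 434.16 kN. φR_n = 0.75 × 434.16 = 325.6 kN.
Governing: min(442.0, 505.4, 325.6) = 325.6 kN → block shear.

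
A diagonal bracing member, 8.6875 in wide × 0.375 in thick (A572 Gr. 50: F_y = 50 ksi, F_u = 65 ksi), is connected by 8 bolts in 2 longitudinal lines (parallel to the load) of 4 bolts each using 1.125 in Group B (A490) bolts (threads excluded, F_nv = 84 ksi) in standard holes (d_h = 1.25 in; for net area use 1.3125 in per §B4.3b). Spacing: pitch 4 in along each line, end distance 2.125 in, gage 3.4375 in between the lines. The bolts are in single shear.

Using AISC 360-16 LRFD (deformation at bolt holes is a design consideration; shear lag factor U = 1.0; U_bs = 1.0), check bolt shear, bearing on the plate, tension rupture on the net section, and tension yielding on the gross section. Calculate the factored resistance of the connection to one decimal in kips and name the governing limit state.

Bolt shear: A_b = π(1.125)²/4 = 0.99402 in². φR_n = 0.75 × 84 × 0.99402 × 8 × 1 = 501.0 kips.
Bearing (0.375 in plate, F_u = 65 ksi): end bolts L_c = 2.125 − 1.25/2 = 1.5, R_n = min(1.2×1.5×0.375×65, 2.4×1.125×0.375×65) = 43.875 kips/bolt; interior L_c = 4 − 1.25 = 2.75, R_n = 65.813 kips/bolt. φR_n = 0.75 × (2×43.875 + 6×65.813) = 362.0 kips.
Tension rupture (net): A_n = (8.6875 − 2×1.3125)×0.375 = 2.2734 in² (U = 1.0, A_e = A_n). φR_n = 0.75 × 65 × 2.2734 = 110.8 kips.
Tension yield (gross): A_g = 8.6875×0.375 = 3.2578 in². φR_n = 0.90 × 50 × 3.2578 = 146.6 kips.
Governing: min(501.0, 362.0, 110.8, 146.6) = 110.8 kips → net-section rupture.

110.8 kips (net-section rupture governs)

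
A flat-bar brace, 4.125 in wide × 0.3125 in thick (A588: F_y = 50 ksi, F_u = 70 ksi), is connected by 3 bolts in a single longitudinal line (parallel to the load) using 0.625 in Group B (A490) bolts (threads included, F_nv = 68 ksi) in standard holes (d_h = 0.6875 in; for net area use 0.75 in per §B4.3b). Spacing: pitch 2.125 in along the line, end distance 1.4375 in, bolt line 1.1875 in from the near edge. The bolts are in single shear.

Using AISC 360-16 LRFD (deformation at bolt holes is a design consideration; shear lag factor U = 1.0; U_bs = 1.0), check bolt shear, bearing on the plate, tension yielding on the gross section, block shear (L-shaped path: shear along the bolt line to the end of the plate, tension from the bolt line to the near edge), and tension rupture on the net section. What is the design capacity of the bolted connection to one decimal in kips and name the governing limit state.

Bolt shear: A_b = π(0.625)²/4 = 0.3068 in². φR_n = 0.75 × 68 × 0.3068 × 3 × 1 = 46.9 kips.
Bearing (0.3125 in plate, F_u = 70 ksi): end bolts L_c = 1.4375 − 0.6875/2 = 1.09375, R_n = min(1.2×1.09375×0.3125×70, 2.4×0.625×0.3125×70) = 28.711 kips/bolt; interior L_c = 2.125 − 0.6875 = 1.4375, R_n = 32.813 kips/bolt. φR_n = 0.75 × (1×28.711 + 2×32.813) = 70.8 kips.
Tension yield (gross): A_g = 4.125×0.3125 = 1.2891 in². φR_n = 0.90 × 50 × 1.2891 = 58.0 kips.
Block shear: shear path 1×[1.4375+2×2.125] = 1×5.6875 in, A_gv = 1.7773, A_nv = 1×(5.6875 − 2.5×0.75)×0.3125 = 1.1914 in²; tension to near edge: (1.1875 − 0.5×0.75)×0.3125 = 0.25391 in². R_n = min(0.6×70×1.1914, 0.6×50×1.7773) + 1.0×70×0.25391 = min(50.039, 53.319) + 17.774 = 67.813 kips. φR_n = 0.75 × 67.813 = 50.9 kips.
Tension rupture (net): A_n = (4.125 − 1×0.75)×0.3125 = 1.0547 in² (U = 1.0, A_e = A_n). φR_n = 0.75 × 70 × 1.0547 = 55.4 kips.
Governing: min(46.9, 70.8, 58.0, 50.9, 55.4) = 46.9 kips → bolt shear.

46.9 kips (bolt shear governs)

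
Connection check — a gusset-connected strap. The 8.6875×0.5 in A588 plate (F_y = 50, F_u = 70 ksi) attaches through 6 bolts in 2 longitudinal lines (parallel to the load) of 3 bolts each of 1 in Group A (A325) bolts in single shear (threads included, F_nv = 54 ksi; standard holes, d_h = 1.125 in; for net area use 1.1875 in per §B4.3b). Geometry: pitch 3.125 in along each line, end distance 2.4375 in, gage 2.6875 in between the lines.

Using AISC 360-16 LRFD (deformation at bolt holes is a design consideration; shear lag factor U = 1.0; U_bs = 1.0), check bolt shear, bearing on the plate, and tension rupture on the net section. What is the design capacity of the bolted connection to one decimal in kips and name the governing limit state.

165.7 kips (net-section rupture governs)

Bolt shear: A_b = π(1)²/4 = 0.7854 in². φR_n = 0.75 × 54 × 0.7854 × 6 × 1 = 190.9 kips.
Bearing (0.5 in plate, F_u = 70 ksi): end bolts L_c = 2.4375 − 1.125/2 = 1.875, R_n = min(1.2×1.875×0.5×70, 2.4×1×0.5×70) = 78.75 kips/bolt; interior L_c = 3.125 − 1.125 = 2, R_n = 84 kips/bolt. φR_n = 0.75 × (2×78.75 + 4×84) = 370.1 kips.
Tension rupture (net): A_n = (8.6875 − 2×1.1875)×0.5 = 3.1563 in² (U = 1.0, A_e = A_n). φR_n = 0.75 × 70 × 3.1563 = 165.7 kips.
Governing: min(190.9, 370.1, 165.7) = 165.7 kips → net-section rupture.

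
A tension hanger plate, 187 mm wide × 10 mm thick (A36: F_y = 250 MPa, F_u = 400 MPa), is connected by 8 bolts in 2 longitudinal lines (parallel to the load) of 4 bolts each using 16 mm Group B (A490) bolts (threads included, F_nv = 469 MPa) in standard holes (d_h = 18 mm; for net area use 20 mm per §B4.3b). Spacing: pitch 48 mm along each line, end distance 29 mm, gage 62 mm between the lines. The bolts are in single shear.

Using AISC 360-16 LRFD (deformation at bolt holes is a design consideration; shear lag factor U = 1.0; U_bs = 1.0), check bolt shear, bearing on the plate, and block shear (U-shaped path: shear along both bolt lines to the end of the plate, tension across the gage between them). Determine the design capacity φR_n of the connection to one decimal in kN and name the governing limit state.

Bolt shear: A_b = π(16)²/4 = 201.06 mm². φR_n = 0.75 × 469 × 201.06 × 8 × 1 = 565.8 kN.
Bearing (10 mm plate, F_u = 400 MPa): end bolts L_c = 29 − 18/2 = 20, R_n = min(1.2×20×10×400, 2.4×16×10×400) = 96 kN/bolt; interior L_c = 48 − 18 = 30, R_n = 144 kN/bolt. φR_n = 0.75 × (2×96 + 6×144) = 792.0 kN.
Block shear: shear path 2×[29+3×48] = 2×173 mm, A_gv = 3460, A_nv = 2×(173 − 3.5×20)×10 = 2060 mm²; tension across gage: (62 − 1×20)×10 = 420 mm². R_n = min(0.6×400×2060, 0.6×250×3460) + 1.0×400×420 = min(494.4, 519) + 168 = 662.4 kN. φR_n = 0.75 × 662.4 = 496.8 kN.
Governing: min(565.8, 792.0, 496.8) = 496.8 kN → block shear.

496.8 kN (block shear governs)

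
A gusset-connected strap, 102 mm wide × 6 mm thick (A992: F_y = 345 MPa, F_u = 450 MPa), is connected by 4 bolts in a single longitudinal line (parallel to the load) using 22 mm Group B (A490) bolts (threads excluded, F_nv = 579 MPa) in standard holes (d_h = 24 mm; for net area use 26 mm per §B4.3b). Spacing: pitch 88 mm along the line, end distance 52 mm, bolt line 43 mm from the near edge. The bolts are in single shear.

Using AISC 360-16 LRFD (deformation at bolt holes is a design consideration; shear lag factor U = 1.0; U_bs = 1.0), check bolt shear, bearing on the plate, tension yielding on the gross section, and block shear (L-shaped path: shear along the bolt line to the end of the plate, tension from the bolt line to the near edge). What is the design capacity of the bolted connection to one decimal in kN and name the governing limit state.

Bolt shear: A_b = π(22)²/4 = 380.13 mm². φR_n = 0.75 × 579 × 380.13 × 4 × 1 = 660.3 kN.
Bearing (6 mm plate, F_u = 450 MPa): end bolts L_c = 52 − 24/2 = 40, R_n = min(1.2×40×6×450, 2.4×22×6×450) = 129.6 kN/bolt; interior L_c = 88 − 24 = 64, R_n = 142.56 kN/bolt. φR_n = 0.75 × (1×129.6 + 3×142.56) = 418.0 kN.
Tension yield (gross): A_g = 102×6 = 612 mm². φR_n = 0.90 × 345 × 612 = 190.0 kN.
Block shear: shear path 1×[52+3×88] = 1×316 mm, A_gv = 1896, A_nv = 1×(316 − 3.5×26)×6 = 1350 mm²; tension to near edge: (43 − 0.5×26)×6 = 180 mm². R_n = min(0.6×450×1350, 0.6×345×1896) + 1.0×450×180 = min(364.5, 392.47) + 81 = 445.5 kN. φR_n = 0.75 × 445.5 = 334.1 kN.
Governing: min(660.3, 418.0, 190.0, 334.1) = 190.0 kN → gross-section yield.

190.0 kN (gross-section yield governs)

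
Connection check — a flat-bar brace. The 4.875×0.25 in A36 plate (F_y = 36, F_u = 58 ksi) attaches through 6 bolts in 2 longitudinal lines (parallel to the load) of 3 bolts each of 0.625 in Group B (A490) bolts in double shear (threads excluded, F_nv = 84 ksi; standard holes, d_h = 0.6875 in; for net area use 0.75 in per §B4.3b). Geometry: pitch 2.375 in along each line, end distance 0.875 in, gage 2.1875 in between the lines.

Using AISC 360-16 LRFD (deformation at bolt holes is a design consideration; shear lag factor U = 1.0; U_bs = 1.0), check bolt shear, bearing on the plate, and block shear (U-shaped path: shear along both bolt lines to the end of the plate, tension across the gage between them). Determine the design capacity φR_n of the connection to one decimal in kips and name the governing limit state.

Bolt shear: A_b = π(0.625)²/4 = 0.3068 in². φR_n = 0.75 × 84 × 0.3068 × 6 × 2 = 231.9 kips.
Bearing (0.25 in plate, F_u = 58 ksi): end bolts L_c = 0.875 − 0.6875/2 = 0.53125, R_n = min(1.2×0.53125×0.25×58, 2.4×0.625×0.25×58) = 9.2438 kips/bolt; interior L_c = 2.375 − 0.6875 = 1.6875, R_n = 21.75 kips/bolt. φR_n = 0.75 × (2×9.2438 + 4×21.75) = 79.1 kips.
Block shear: shear path 2×[0.875+2×2.375] = 2×5.625 in, A_gv = 2.8125, A_nv = 2×(5.625 − 2.5×0.75)×0.25 = 1.875 in²; tension across gage: (2.1875 − 1×0.75)×0.25 = 0.35938 in². R_n = min(0.6×58×1.875, 0.6×36×2.8125) + 1.0×58×0.35938 = min(65.25, 60.75) + 20.844 = 81.594 kips. φR_n = 0.75 × 81.594 = 61.2 kips.
Governing: min(231.9, 79.1, 61.2) = 61.2 kips → block shear.

61.2 kips (block shear governs)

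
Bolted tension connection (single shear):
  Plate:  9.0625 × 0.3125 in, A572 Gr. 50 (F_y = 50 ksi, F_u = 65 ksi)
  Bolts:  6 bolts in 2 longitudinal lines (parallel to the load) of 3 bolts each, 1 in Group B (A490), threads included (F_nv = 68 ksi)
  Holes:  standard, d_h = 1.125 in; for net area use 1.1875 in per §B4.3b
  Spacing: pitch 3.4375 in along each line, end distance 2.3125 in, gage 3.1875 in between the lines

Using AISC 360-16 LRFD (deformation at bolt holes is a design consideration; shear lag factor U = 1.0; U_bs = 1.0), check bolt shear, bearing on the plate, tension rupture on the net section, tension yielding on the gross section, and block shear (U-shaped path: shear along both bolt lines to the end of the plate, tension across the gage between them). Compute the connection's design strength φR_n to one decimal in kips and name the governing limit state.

101.9 kips (net-section rupture governs)

Bolt shear: A_b = π(1)²/4 = 0.7854 in². φR_n = 0.75 × 68 × 0.7854 × 6 × 1 = 240.3 kips.
Bearing (0.3125 in plate, F_u = 65 ksi): end bolts L_c = 2.3125 − 1.125/2 = 1.75, R_n = min(1.2×1.75×0.3125×65, 2.4×1×0.3125×65) = 42.656 kips/bolt; interior L_c = 3.4375 − 1.125 = 2.3125, R_n = 48.75 kips/bolt. φR_n = 0.75 × (2×42.656 + 4×48.75) = 210.2 kips.
Tension rupture (net): A_n = (9.0625 − 2×1.1875)×0.3125 = 2.0898 in² (U = 1.0, A_e = A_n). φR_n = 0.75 × 65 × 2.0898 = 101.9 kips.
Tension yield (gross): A_g = 9.0625×0.3125 = 2.832 in². φR_n = 0.90 × 50 × 2.832 = 127.4 kips.
Block shear: shear path 2×[2.3125+2×3.4375] = 2×9.1875 in, A_gv = 5.7422, A_nv = 2×(9.1875 − 2.5×1.1875)×0.3125 = 3.8867 in²; tension across gage: (3.1875 − 1×1.1875)×0.3125 = 0.625 in². R_n = min(0.6×65×3.8867, 0.6×50×5.7422) + 1.0×65×0.625 = min(151.58, 172.27) + 40.625 = 192.21 kips. φR_n = 0.75 × 192.21 = 144.2 kips.
Governing: min(240.3, 210.2, 101.9, 127.4, 144.2) = 101.9 kips → net-section rupture.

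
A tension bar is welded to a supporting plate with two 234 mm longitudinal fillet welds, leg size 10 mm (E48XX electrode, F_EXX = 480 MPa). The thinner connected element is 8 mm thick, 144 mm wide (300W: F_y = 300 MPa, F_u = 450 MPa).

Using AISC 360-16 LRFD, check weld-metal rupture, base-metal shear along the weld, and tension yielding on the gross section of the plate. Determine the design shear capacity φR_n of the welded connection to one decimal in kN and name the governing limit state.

Weld metal: throat = 0.707×10 = 7.07 mm, L = 2×234 = 468 mm. φR_n = 0.75 × 0.6 × 480 × 7.07 × 468 = 714.7 kN.
Base metal shear (8 mm plate): yield φR_n = 1.0×0.6×300×8×468 = 673.9 kN; rupture φR_n = 0.75×0.6×450×8×468 = 758.2 kN; take 673.9 kN (yield).
Tension yield (gross): A_g = 144×8 = 1152 mm². φR_n = 0.90 × 300 × 1152 = 311.0 kN.
Governing: min(714.7, 673.9, 311.0) = 311.0 kN → gross-section yield.

311.0 kN (gross-section yield governs)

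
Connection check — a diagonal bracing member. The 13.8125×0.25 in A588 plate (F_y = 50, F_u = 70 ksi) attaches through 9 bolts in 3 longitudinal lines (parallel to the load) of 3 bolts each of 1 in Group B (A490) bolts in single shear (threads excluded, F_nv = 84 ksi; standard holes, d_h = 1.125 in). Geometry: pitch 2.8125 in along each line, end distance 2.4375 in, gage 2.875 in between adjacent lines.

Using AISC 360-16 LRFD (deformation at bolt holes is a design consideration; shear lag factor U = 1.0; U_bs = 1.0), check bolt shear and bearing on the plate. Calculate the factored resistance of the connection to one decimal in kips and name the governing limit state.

Bolt shear: A_b = π(1)²/4 = 0.7854 in². φR_n = 0.75 × 84 × 0.7854 × 9 × 1 = 445.3 kips.
Bearing (0.25 in plate, F_u = 70 ksi): end bolts L_c = 2.4375 − 1.125/2 = 1.875, R_n = min(1.2×1.875×0.25×70, 2.4×1×0.25×70) = 39.375 kips/bolt; interior L_c = 2.8125 − 1.125 = 1.6875, R_n = 35.438 kips/bolt. φR_n = 0.75 × (3×39.375 + 6×35.438) = 248.1 kips.
Governing: min(445.3, 248.1) = 248.1 kips → bearing.

248.1 kips (bearing governs)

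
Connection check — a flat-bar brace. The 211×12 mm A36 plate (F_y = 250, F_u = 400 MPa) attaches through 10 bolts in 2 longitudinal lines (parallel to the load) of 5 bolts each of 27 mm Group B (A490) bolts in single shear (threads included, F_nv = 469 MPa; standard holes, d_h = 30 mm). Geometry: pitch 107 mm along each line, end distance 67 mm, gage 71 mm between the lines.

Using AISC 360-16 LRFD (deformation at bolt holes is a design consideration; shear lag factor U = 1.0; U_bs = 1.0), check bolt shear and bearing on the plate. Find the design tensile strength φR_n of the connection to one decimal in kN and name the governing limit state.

Bolt shear: A_b = π(27)²/4 = 572.56 mm². φR_n = 0.75 × 469 × 572.56 × 10 × 1 = 2014.0 kN.
Bearing (12 mm plate, F_u = 400 MPa): end bolts L_c = 67 − 30/2 = 52, R_n = min(1.2×52×12×400, 2.4×27×12×400) = 299.52 kN/bolt; interior L_c = 107 − 30 = 77, R_n = 311.04 kN/bolt. φR_n = 0.75 × (2×299.52 + 8×311.04) = 2315.5 kN.
Governing: min(2014.0, 2315.5) = 2014.0 kN → bolt shear.

2014.0 kN (bolt shear governs)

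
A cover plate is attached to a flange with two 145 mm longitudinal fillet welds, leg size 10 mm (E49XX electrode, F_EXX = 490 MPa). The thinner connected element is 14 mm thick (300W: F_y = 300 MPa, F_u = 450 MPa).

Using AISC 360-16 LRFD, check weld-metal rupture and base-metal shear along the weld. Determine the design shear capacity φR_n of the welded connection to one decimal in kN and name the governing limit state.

Weld metal: throat = 0.707×10 = 7.07 mm, L = 2×145 = 290 mm. φR_n = 0.75 × 0.6 × 490 × 7.07 × 290 = 452.1 kN.
Base metal shear (14 mm plate): yield φR_n = 1.0×0.6×300×14×290 = 730.8 kN; rupture φR_n = 0.75×0.6×450×14×290 = 822.2 kN; take 730.8 kN (yield).
Governing: min(452.1, 730.8) = 452.1 kN → weld metal.

452.1 kN (weld metal governs)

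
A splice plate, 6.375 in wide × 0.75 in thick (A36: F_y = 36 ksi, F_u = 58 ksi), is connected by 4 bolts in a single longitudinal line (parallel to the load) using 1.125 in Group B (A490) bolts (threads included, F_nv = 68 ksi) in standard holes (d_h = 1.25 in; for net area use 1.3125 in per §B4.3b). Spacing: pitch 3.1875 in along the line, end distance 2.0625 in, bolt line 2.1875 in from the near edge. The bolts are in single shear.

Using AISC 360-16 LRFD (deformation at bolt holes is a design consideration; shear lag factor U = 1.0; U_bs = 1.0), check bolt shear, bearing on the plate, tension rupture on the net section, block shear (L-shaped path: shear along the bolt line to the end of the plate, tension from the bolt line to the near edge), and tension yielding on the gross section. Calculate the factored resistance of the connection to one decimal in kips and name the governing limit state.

154.9 kips (gross-section yield governs)

Bolt shear: A_b = π(1.125)²/4 = 0.99402 in². φR_n = 0.75 × 68 × 0.99402 × 4 × 1 = 202.8 kips.
Bearing (0.75 in plate, F_u = 58 ksi): end bolts L_c = 2.0625 − 1.25/2 = 1.4375, R_n = min(1.2×1.4375×0.75×58, 2.4×1.125×0.75×58) = 75.038 kips/bolt; interior L_c = 3.1875 − 1.25 = 1.9375, R_n = 101.14 kips/bolt. φR_n = 0.75 × (1×75.038 + 3×101.14) = 283.8 kips.
Tension rupture (net): A_n = (6.375 − 1×1.3125)×0.75 = 3.7969 in² (U = 1.0, A_e = A_n). φR_n = 0.75 × 58 × 3.7969 = 165.2 kips.
Block shear: shear path 1×[2.0625+3×3.1875] = 1×11.625 in, A_gv = 8.7188, A_nv = 1×(11.625 − 3.5×1.3125)×0.75 = 5.2734 in²; tension to near edge: (2.1875 − 0.5×1.3125)×0.75 = 1.1484 in². R_n = min(0.6×58×5.2734, 0.6×36×8.7188) + 1.0×58×1.1484 = min(183.51, 188.33) + 66.607 = 250.12 kips. φR_n = 0.75 × 250.12 = 187.6 kips.
Tension yield (gross): A_g = 6.375×0.75 = 4.7813 in². φR_n = 0.90 × 36 × 4.7813 = 154.9 kips.
Governing: min(202.8, 283.8, 165.2, 187.6, 154.9) = 154.9 kips → gross-section yield.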